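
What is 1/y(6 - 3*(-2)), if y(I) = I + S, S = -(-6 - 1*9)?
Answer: 1/27 ≈ 0.037037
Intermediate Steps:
S = 15 (S = -(-6 - 9) = -1*(-15) = 15)
y(I) = 15 + I (y(I) = I + 15 = 15 + I)
1/y(6 - 3*(-2)) = 1/(15 + (6 - 3*(-2))) = 1/(15 + (6 + 6)) = 1/(15 + 12) = 1/27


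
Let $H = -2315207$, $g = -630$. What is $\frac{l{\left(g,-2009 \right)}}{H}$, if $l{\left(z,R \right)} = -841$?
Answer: $\frac{841}{2315207} \approx 0.00036325$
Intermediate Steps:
$\frac{l{\left(g,-2009 \right)}}{H} = - \frac{841}{-2315207} = \left(-841\right) \left(- \frac{1}{2315207}\right) = \frac{841}{2315207}$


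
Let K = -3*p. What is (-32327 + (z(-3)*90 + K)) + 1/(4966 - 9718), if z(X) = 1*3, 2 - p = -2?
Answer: -152391889/4752 ≈ -32069.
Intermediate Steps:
p = 4 (p = 2 - 1*(-2) = 2 + 2 = 4)
z(X) = 3
K = -12 (K = -3*4 = -12)
(-32327 + (z(-3)*90 + K)) + 1/(4966 - 9718) = (-32327 + (3*90 - 12)) + 1/(4966 - 9718) = (-32327 + (270 - 12)) + 1/(-4752) = (-32327 + 258) - 1/4752 = -32069 - 1/4752 = -152391889/4752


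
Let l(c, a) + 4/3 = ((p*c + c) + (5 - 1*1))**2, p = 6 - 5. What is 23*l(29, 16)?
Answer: 265144/3 ≈ 88381.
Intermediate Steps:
p = 1
l(c, a) = -4/3 + (4 + 2*c)**2 (l(c, a) = -4/3 + ((1*c + c) + (5 - 1*1))**2 = -4/3 + ((c + c) + (5 - 1))**2 = -4/3 + (2*c + 4)**2 = -4/3 + (4 + 2*c)**2)
23*l(29, 16) = 23*(-4/3 + 4*(2 + 29)**2) = 23*(-4/3 + 4*31**2) = 23*(-4/3 + 4*961) = 23*(-4/3 + 3844) = 23*(11528/3) = 265144/3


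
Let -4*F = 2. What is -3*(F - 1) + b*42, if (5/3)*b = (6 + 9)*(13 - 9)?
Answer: 3033/2 ≈ 1516.5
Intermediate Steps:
F = -1/2 (F = -1/4*2 = -1/2 ≈ -0.50000)
b = 36 (b = 3*((6 + 9)*(13 - 9))/5 = 3*(15*4)/5 = (3/5)*60 = 36)
-3*(F - 1) + b*42 = -3*(-1/2 - 1) + 36*42 = -3*(-3/2) + 1512 = 9/2 + 1512 = 3033/2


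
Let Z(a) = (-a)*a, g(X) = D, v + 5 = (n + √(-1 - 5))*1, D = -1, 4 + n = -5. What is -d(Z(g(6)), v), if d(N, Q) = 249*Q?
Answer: 3486 - 249*I*√6 ≈ 3486.0 - 609.92*I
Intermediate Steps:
n = -9 (n = -4 - 5 = -9)
v = -14 + I*√6 (v = -5 + (-9 + √(-1 - 5))*1 = -5 + (-9 + √(-6))*1 = -5 + (-9 + I*√6)*1 = -5 + (-9 + I*√6) = -14 + I*√6 ≈ -14.0 + 2.4495*I)
g(X) = -1
Z(a) = -a²
-d(Z(g(6)), v) = -249*(-14 + I*√6) = -(-3486 + 249*I*√6) = 3486 - 249*I*√6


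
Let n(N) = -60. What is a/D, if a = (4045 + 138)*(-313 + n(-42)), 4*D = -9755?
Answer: 6241036/9755 ≈ 639.78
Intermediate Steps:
D = -9755/4 (D = (¼)*(-9755) = -9755/4 ≈ -2438.8)
a = -1560259 (a = (4045 + 138)*(-313 - 60) = 4183*(-373) = -1560259)
a/D = -1560259/(-9755/4) = -1560259*(-4/9755) = 6241036/9755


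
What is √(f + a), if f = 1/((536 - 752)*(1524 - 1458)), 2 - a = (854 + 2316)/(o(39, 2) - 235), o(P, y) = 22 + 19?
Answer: √27060535909/38412 ≈ 4.2825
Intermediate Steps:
o(P, y) = 41
a = 1779/97 (a = 2 - (854 + 2316)/(41 - 235) = 2 - 3170/(-194) = 2 - 3170*(-1)/194 = 2 - 1*(-1585/97) = 2 + 1585/97 = 1779/97 ≈ 18.340)
f = -1/14256 (f = 1/(-216*66) = 1/(-14256) = -1/14256 ≈ -7.0146e-5)
√(f + a) = √(-1/14256 + 1779/97) = √(25361327/1382832) = √27060535909/38412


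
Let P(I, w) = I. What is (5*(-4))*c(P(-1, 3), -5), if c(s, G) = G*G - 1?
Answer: -480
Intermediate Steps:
c(s, G) = -1 + G² (c(s, G) = G² - 1 = -1 + G²)
(5*(-4))*c(P(-1, 3), -5) = (5*(-4))*(-1 + (-5)²) = -20*(-1 + 25) = -20*24 = -480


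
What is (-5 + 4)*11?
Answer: -11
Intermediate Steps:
(-5 + 4)*11 = -1*11 = -11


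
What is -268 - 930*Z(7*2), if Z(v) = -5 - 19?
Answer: 22052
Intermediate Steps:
Z(v) = -24
-268 - 930*Z(7*2) = -268 - 930*(-24) = -268 + 22320 = 22052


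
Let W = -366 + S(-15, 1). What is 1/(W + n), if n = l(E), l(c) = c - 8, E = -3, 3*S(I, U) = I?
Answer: -1/382 ≈ -0.0026178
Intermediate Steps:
S(I, U) = I/3
W = -371 (W = -366 + (⅓)*(-15) = -366 - 5 = -371)
l(c) = -8 + c
n = -11 (n = -8 - 3 = -11)
1/(W + n) = 1/(-371 - 11) = 1/(-382) = -1/382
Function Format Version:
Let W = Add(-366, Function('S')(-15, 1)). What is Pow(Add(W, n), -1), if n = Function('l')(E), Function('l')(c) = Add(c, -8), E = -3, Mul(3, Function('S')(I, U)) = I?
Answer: Rational(-1, 382) ≈ -0.0026178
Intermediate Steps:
Function('S')(I, U) = Mul(Rational(1, 3), I)
W = -371 (W = Add(-366, Mul(Rational(1, 3), -15)) = Add(-366, -5) = -371)
Function('l')(c) = Add(-8, c)
n = -11 (n = Add(-8, -3) = -11)
Pow(Add(W, n), -1) = Pow(Add(-371, -11), -1) = Pow(-382, -1) = Rational(-1, 382)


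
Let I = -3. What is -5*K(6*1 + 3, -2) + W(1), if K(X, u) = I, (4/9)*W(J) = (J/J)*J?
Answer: 69/4 ≈ 17.250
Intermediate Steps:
W(J) = 9*J/4 (W(J) = 9*((J/J)*J)/4 = 9*(1*J)/4 = 9*J/4)
K(X, u) = -3
-5*K(6*1 + 3, -2) + W(1) = -5*(-3) + (9/4)*1 = 15 + 9/4 = 69/4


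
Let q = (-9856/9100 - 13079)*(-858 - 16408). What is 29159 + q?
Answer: 73407708857/325 ≈ 2.2587e+8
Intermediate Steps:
q = 73398232182/325 (q = (-9856*1/9100 - 13079)*(-17266) = (-352/325 - 13079)*(-17266) = -4251027/325*(-17266) = 73398232182/325 ≈ 2.2584e+8)
29159 + q = 29159 + 73398232182/325 = 73407708857/325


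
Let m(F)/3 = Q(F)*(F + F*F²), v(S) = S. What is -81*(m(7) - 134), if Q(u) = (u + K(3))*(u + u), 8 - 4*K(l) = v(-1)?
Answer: -11003121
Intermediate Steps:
K(l) = 9/4 (K(l) = 2 - ¼*(-1) = 2 + ¼ = 9/4)
Q(u) = 2*u*(9/4 + u) (Q(u) = (u + 9/4)*(u + u) = (9/4 + u)*(2*u) = 2*u*(9/4 + u))
m(F) = 3*F*(9 + 4*F)*(F + F³)/2 (m(F) = 3*((F*(9 + 4*F)/2)*(F + F*F²)) = 3*((F*(9 + 4*F)/2)*(F + F³)) = 3*(F*(9 + 4*F)*(F + F³)/2) = 3*F*(9 + 4*F)*(F + F³)/2)
-81*(m(7) - 134) = -81*((3/2)*7²*(1 + 7²)*(9 + 4*7) - 134) = -81*((3/2)*49*(1 + 49)*(9 + 28) - 134) = -81*((3/2)*49*50*37 - 134) = -81*(135975 - 134) = -81*135841 = -11003121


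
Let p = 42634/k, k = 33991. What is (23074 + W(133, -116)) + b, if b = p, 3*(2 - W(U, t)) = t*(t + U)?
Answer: 2420287102/101973 ≈ 23735.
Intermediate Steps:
W(U, t) = 2 - t*(U + t)/3 (W(U, t) = 2 - t*(t + U)/3 = 2 - t*(U + t)/3)
p = 42634/33991 ≈ 1.2543
b = 42634/33991 ≈ 1.2543
(23074 + W(133, -116)) + b = (23074 + (2 - ⅓*(-116)² - ⅓*133*(-116))) + 42634/33991 = (23074 + (2 - ⅓*13456 + 15428/3)) + 42634/33991 = (23074 + (2 - 13456/3 + 15428/3)) + 42634/33991 = (23074 + 1978/3) + 42634/33991 = 71200/3 + 42634/33991 = 2420287102/101973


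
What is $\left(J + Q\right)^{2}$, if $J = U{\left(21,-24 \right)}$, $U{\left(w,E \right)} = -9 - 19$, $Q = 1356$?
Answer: $1763584$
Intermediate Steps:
$U{\left(w,E \right)} = -28$
$J = -28$
$\left(J + Q\right)^{2} = \left(-28 + 1356\right)^{2} = 1328^{2} = 1763584$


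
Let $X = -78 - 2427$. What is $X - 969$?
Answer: $-3474$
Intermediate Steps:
$X = -2505$
$X - 969 = -2505 - 969 = -3474$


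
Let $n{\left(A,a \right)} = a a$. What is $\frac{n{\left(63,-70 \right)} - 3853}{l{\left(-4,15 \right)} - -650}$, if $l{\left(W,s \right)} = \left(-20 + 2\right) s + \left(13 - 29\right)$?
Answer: $\frac{1047}{364} \approx 2.8764$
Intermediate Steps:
$n{\left(A,a \right)} = a^{2}$
$l{\left(W,s \right)} = -16 - 18 s$ ($l{\left(W,s \right)} = - 18 s + \left(13 - 29\right) = - 18 s - 16 = -16 - 18 s$)
$\frac{n{\left(63,-70 \right)} - 3853}{l{\left(-4,15 \right)} - -650} = \frac{\left(-70\right)^{2} - 3853}{\left(-16 - 270\right) - -650} = \frac{4900 - 3853}{\left(-16 - 270\right) + 650} = \frac{1047}{-286 + 650} = \frac{1047}{364}$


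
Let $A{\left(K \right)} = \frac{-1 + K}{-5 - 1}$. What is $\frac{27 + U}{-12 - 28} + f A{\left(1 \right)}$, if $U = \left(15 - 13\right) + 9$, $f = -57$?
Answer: $- \frac{19}{20} \approx -0.95$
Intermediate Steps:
$A{\left(K \right)} = \frac{1}{6} - \frac{K}{6}$ ($A{\left(K \right)} = \frac{-1 + K}{-6} = \left(-1 + K\right) \left(- \frac{1}{6}\right) = \frac{1}{6} - \frac{K}{6}$)
$U = 11$ ($U = 2 + 9 = 11$)
$\frac{27 + U}{-12 - 28} + f A{\left(1 \right)} = \frac{27 + 11}{-12 - 28} - 57 \left(\frac{1}{6} - \frac{1}{6}\right) = \frac{38}{-40} - 57 \left(\frac{1}{6} - \frac{1}{6}\right) = 38 \left(- \frac{1}{40}\right) - 0 = - \frac{19}{20} + 0 = - \frac{19}{20}$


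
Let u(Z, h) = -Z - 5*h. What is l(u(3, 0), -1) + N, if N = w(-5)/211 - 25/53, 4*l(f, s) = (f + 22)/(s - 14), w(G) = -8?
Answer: -554417/670980 ≈ -0.82628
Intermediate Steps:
l(f, s) = (22 + f)/(4*(-14 + s)) (l(f, s) = ((f + 22)/(s - 14))/4 = ((22 + f)/(-14 + s))/4 = (22 + f)/(4*(-14 + s)))
N = -5699/11183 (N = -8/211 - 25/53 = -5699/11183 ≈ -0.50961)
l(u(3, 0), -1) + N = (22 + (-1*3 - 5*0))/(4*(-14 - 1)) - 5699/11183 = (¼)*(22 + (-3 + 0))/(-15) - 5699/11183 = (¼)*(-1/15)*(22 - 3) - 5699/11183 = (¼)*(-1/15)*19 - 5699/11183 = -19/60 - 5699/11183 = -554417/670980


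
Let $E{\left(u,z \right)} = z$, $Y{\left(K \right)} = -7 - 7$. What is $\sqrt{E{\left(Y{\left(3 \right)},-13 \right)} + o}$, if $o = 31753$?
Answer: $46 \sqrt{15} \approx 178.16$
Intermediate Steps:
$Y{\left(K \right)} = -14$ ($Y{\left(K \right)} = -7 - 7 = -14$)
$\sqrt{E{\left(Y{\left(3 \right)},-13 \right)} + o} = \sqrt{-13 + 31753} = \sqrt{31740} = 46 \sqrt{15}$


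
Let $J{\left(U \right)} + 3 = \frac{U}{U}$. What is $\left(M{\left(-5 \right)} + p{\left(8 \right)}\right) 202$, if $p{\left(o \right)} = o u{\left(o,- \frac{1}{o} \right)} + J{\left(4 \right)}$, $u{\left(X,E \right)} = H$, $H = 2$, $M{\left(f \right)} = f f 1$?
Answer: $7878$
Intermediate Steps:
$M{\left(f \right)} = f^{2}$ ($M{\left(f \right)} = f^{2} \cdot 1 = f^{2}$)
$J{\left(U \right)} = -2$ ($J{\left(U \right)} = -3 + \frac{U}{U} = -3 + 1 = -2$)
$u{\left(X,E \right)} = 2$
$p{\left(o \right)} = -2 + 2 o$ ($p{\left(o \right)} = o 2 - 2 = 2 o - 2 = -2 + 2 o$)
$\left(M{\left(-5 \right)} + p{\left(8 \right)}\right) 202 = \left(\left(-5\right)^{2} + \left(-2 + 2 \cdot 8\right)\right) 202 = \left(25 + \left(-2 + 16\right)\right) 202 = \left(25 + 14\right) 202 = 39 \cdot 202 = 7878$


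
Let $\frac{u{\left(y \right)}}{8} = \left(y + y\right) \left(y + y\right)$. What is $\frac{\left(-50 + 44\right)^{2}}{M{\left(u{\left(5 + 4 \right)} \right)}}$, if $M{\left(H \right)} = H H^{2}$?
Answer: $\frac{1}{483729408} \approx 2.0673 \cdot 10^{-9}$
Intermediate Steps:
$u{\left(y \right)} = 32 y^{2}$ ($u{\left(y \right)} = 8 \left(y + y\right) \left(y + y\right) = 8 \cdot 2 y 2 y = 8 \cdot 4 y^{2} = 32 y^{2}$)
$M{\left(H \right)} = H^{3}$
$\frac{\left(-50 + 44\right)^{2}}{M{\left(u{\left(5 + 4 \right)} \right)}} = \frac{\left(-50 + 44\right)^{2}}{\left(32 \left(5 + 4\right)^{2}\right)^{3}} = \frac{\left(-6\right)^{2}}{\left(32 \cdot 9^{2}\right)^{3}} = \frac{36}{\left(32 \cdot 81\right)^{3}} = \frac{36}{2592^{3}} = \frac{36}{17414258688} = 36 \cdot \frac{1}{17414258688} = \frac{1}{483729408}$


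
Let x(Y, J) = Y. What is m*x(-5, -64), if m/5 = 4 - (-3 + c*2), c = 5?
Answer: 75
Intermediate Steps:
m = -15 (m = 5*(4 - (-3 + 5*2)) = 5*(4 - (-3 + 10)) = 5*(4 - 1*7) = 5*(4 - 7) = 5*(-3) = -15)
m*x(-5, -64) = -15*(-5) = 75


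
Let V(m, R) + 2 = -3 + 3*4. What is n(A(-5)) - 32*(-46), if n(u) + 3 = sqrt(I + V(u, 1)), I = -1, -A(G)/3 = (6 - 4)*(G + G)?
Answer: 1469 + sqrt(6) ≈ 1471.4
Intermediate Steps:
V(m, R) = 7 (V(m, R) = -2 + (-3 + 3*4) = -2 + (-3 + 12) = -2 + 9 = 7)
A(G) = -12*G (A(G) = -3*(6 - 4)*(G + G) = -6*2*G = -12*G)
n(u) = -3 + sqrt(6) (n(u) = -3 + sqrt(-1 + 7) = -3 + sqrt(6))
n(A(-5)) - 32*(-46) = (-3 + sqrt(6)) - 32*(-46) = (-3 + sqrt(6)) + 1472 = 1469 + sqrt(6)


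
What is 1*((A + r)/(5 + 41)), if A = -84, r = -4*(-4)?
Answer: -34/23 ≈ -1.4783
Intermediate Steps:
r = 16
1*((A + r)/(5 + 41)) = 1*((-84 + 16)/(5 + 41)) = 1*(-68/46) = 1*(-68*1/46) = 1*(-34/23) = -34/23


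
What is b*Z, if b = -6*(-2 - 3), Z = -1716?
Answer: -51480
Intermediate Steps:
b = 30 (b = -6*(-5) = 30)
b*Z = 30*(-1716) = -51480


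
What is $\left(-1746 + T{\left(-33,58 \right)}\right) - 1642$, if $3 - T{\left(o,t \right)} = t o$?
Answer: $-1471$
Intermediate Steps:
$T{\left(o,t \right)} = 3 - o t$ ($T{\left(o,t \right)} = 3 - t o = 3 - o t$)
$\left(-1746 + T{\left(-33,58 \right)}\right) - 1642 = \left(-1746 - \left(-3 - 1914\right)\right) - 1642 = \left(-1746 + \left(3 + 1914\right)\right) - 1642 = \left(-1746 + 1917\right) - 1642 = 171 - 1642 = -1471$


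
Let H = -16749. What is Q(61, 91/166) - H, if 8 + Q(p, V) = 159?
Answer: 16900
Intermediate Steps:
Q(p, V) = 151 (Q(p, V) = -8 + 159 = 151)
Q(61, 91/166) - H = 151 - 1*(-16749) = 151 + 16749 = 16900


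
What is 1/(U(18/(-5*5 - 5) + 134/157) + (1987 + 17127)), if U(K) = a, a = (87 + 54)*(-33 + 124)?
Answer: 1/31945 ≈ 3.1304e-5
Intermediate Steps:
a = 12831 (a = 141*91 = 12831)
U(K) = 12831
1/(U(18/(-5*5 - 5) + 134/157) + (1987 + 17127)) = 1/(12831 + (1987 + 17127)) = 1/(12831 + 19114) = 1/31945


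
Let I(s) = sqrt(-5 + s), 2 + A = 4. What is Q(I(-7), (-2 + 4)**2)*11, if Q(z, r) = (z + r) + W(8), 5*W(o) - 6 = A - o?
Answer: 44 + 22*I*sqrt(3) ≈ 44.0 + 38.105*I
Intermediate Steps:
A = 2 (A = -2 + 4 = 2)
W(o) = 8/5 - o/5 (W(o) = 6/5 + (2 - o)/5 = 6/5 + (2/5 - o/5) = 8/5 - o/5)
Q(z, r) = r + z (Q(z, r) = (z + r) + (8/5 - 1/5*8) = (r + z) + (8/5 - 8/5) = (r + z) + 0 = r + z)
Q(I(-7), (-2 + 4)**2)*11 = ((-2 + 4)**2 + sqrt(-5 - 7))*11 = (2**2 + sqrt(-12))*11 = (4 + 2*I*sqrt(3))*11 = 44 + 22*I*sqrt(3)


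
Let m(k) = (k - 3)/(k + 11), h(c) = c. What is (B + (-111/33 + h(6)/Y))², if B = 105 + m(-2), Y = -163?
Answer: 2658683519209/260402769 ≈ 10210.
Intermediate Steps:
m(k) = (-3 + k)/(11 + k)
B = 940/9 (B = 105 + (-3 - 2)/(11 - 2) = 105 - 5/9 = 940/9 ≈ 104.44)
(B + (-111/33 + h(6)/Y))² = (940/9 + (-111/33 + 6/(-163)))² = (940/9 + (-111*1/33 + 6*(-1/163)))² = (940/9 + (-37/11 - 6/163))² = (940/9 - 6097/1793)² = (1630547/16137)² = 2658683519209/260402769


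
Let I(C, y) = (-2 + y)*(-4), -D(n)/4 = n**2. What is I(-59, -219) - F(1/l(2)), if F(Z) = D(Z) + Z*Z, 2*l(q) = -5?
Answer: 22112/25 ≈ 884.48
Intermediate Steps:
D(n) = -4*n**2
l(q) = -5/2 (l(q) = (1/2)*(-5) = -5/2)
I(C, y) = 8 - 4*y
F(Z) = -3*Z**2 (F(Z) = -4*Z**2 + Z*Z = -4*Z**2 + Z**2 = -3*Z**2)
I(-59, -219) - F(1/l(2)) = (8 - 4*(-219)) - (-3)*(1/(-5/2))**2 = (8 + 876) - (-3)*(-2/5)**2 = 884 - (-3)*4/25 = 884 - 1*(-12/25) = 884 + 12/25 = 22112/25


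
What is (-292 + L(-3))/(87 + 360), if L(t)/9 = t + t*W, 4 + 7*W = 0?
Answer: -2125/3129 ≈ -0.67913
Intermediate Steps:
W = -4/7 (W = -4/7 + (⅐)*0 = -4/7 + 0 = -4/7 ≈ -0.57143)
L(t) = 27*t/7 (L(t) = 9*(t + t*(-4/7)) = 9*(t - 4*t/7) = 9*(3*t/7) = 27*t/7)
(-292 + L(-3))/(87 + 360) = (-292 + (27/7)*(-3))/(87 + 360) = (-292 - 81/7)/447 = -2125/7*1/447 = -2125/3129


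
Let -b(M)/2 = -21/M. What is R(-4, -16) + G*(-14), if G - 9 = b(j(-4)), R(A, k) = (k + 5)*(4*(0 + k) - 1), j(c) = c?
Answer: 736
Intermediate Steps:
b(M) = 42/M (b(M) = -(-42)/M = 42/M)
R(A, k) = (-1 + 4*k)*(5 + k) (R(A, k) = (5 + k)*(4*k - 1) = (5 + k)*(-1 + 4*k) = (-1 + 4*k)*(5 + k))
G = -3/2 (G = 9 + 42/(-4) = 9 + 42*(-1/4) = 9 - 21/2 = -3/2 ≈ -1.5000)
R(-4, -16) + G*(-14) = (-5 + 4*(-16)**2 + 19*(-16)) - 3/2*(-14) = (-5 + 4*256 - 304) + 21 = (-5 + 1024 - 304) + 21 = 715 + 21 = 736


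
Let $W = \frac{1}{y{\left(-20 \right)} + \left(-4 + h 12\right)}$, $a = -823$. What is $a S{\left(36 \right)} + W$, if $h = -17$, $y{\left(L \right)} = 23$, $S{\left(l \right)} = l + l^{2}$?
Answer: $- \frac{202803661}{185} \approx -1.0962 \cdot 10^{6}$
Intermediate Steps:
$W = - \frac{1}{185}$ ($W = \frac{1}{23 - 208} = \frac{1}{-185} = - \frac{1}{185} \approx -0.0054054$)
$a S{\left(36 \right)} + W = - 823 \cdot 36 \left(1 + 36\right) - \frac{1}{185} = - 823 \cdot 36 \cdot 37 - \frac{1}{185} = \left(-823\right) 1332 - \frac{1}{185} = -1096236 - \frac{1}{185} = - \frac{202803661}{185}$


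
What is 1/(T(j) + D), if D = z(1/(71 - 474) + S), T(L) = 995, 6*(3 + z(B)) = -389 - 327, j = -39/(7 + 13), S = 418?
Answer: 3/2618 ≈ 0.0011459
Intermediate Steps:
j = -39/20 ≈ -1.9500
z(B) = -367/3 (z(B) = -3 + (-389 - 327)/6 = -3 + (⅙)*(-716) = -3 - 358/3 = -367/3)
D = -367/3 ≈ -122.33
1/(T(j) + D) = 1/(995 - 367/3) = 1/(2618/3) = 3/2618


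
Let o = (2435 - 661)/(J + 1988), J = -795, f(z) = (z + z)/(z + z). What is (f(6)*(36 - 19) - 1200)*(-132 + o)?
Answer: 184195466/1193 ≈ 1.5440e+5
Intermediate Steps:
f(z) = 1 (f(z) = (2*z)/((2*z)) = (2*z)*(1/(2*z)) = 1)
o = 1774/1193 (o = (2435 - 661)/(-795 + 1988) = 1774/1193 ≈ 1.4870)
(f(6)*(36 - 19) - 1200)*(-132 + o) = (1*(36 - 19) - 1200)*(-132 + 1774/1193) = (1*17 - 1200)*(-155702/1193) = (17 - 1200)*(-155702/1193) = -1183*(-155702/1193) = 184195466/1193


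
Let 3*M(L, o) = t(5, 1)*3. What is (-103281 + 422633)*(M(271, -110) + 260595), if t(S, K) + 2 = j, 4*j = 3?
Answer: 83221135250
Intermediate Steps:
j = ¾ (j = (¼)*3 = ¾ ≈ 0.75000)
t(S, K) = -5/4 (t(S, K) = -2 + ¾ = -5/4)
M(L, o) = -5/4 (M(L, o) = (-5/4*3)/3 = (⅓)*(-15/4) = -5/4)
(-103281 + 422633)*(M(271, -110) + 260595) = (-103281 + 422633)*(-5/4 + 260595) = 319352*(1042375/4) = 83221135250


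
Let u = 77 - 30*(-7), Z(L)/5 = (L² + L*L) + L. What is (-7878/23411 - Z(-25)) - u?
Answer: -150119210/23411 ≈ -6412.3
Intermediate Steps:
Z(L) = 5*L + 10*L² (Z(L) = 5*((L² + L*L) + L) = 5*((L² + L²) + L) = 5*(2*L² + L) = 5*(L + 2*L²) = 5*L + 10*L²)
u = 287 (u = 77 + 210 = 287)
(-7878/23411 - Z(-25)) - u = (-7878/23411 - 5*(-25)*(1 + 2*(-25))) - 1*287 = (-7878*1/23411 - 5*(-25)*(1 - 50)) - 287 = (-7878/23411 - 5*(-25)*(-49)) - 287 = (-7878/23411 - 1*6125) - 287 = (-7878/23411 - 6125) - 287 = -143400253/23411 - 287 = -150119210/23411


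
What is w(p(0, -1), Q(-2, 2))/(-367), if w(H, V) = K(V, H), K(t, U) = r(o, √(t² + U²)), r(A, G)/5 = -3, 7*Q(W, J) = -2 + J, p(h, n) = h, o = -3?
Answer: 15/367 ≈ 0.040872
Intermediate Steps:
Q(W, J) = -2/7 + J/7 (Q(W, J) = (-2 + J)/7 = -2/7 + J/7)
r(A, G) = -15 (r(A, G) = 5*(-3) = -15)
K(t, U) = -15
w(H, V) = -15
w(p(0, -1), Q(-2, 2))/(-367) = -15/(-367) = -15*(-1/367) = 15/367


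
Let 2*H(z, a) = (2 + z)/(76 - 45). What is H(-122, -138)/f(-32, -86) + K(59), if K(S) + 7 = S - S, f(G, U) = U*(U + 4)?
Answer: -382586/54653 ≈ -7.0003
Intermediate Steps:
f(G, U) = U*(4 + U)
H(z, a) = 1/31 + z/62 (H(z, a) = ((2 + z)/(76 - 45))/2 = ((2 + z)/31)/2 = ((2 + z)*(1/31))/2 = (2/31 + z/31)/2 = 1/31 + z/62)
K(S) = -7 (K(S) = -7 + (S - S) = -7 + 0 = -7)
H(-122, -138)/f(-32, -86) + K(59) = (1/31 + (1/62)*(-122))/((-86*(4 - 86))) - 7 = (1/31 - 61/31)/((-86*(-82))) - 7 = -60/31/7052 - 7 = -60/31*1/7052 - 7 = -15/54653 - 7 = -382586/54653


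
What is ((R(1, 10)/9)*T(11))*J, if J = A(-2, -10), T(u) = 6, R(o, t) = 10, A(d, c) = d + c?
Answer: -80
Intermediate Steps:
A(d, c) = c + d
J = -12 (J = -10 - 2 = -12)
((R(1, 10)/9)*T(11))*J = ((10/9)*6)*(-12) = (20/3)*(-12) = -80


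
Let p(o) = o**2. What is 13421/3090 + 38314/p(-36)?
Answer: 11315323/333720 ≈ 33.907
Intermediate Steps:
13421/3090 + 38314/p(-36) = 13421/3090 + 38314/((-36)**2) = 13421*(1/3090) + 38314/1296 = 13421/3090 + 38314*(1/1296) = 13421/3090 + 19157/648 = 11315323/333720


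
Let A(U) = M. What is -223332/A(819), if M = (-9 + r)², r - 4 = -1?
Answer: -18611/3 ≈ -6203.7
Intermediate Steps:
r = 3 (r = 4 - 1 = 3)
M = 36 (M = (-9 + 3)² = (-6)² = 36)
A(U) = 36
-223332/A(819) = -223332/36 = -223332*1/36 = -18611/3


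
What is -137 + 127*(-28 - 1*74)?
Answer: -13091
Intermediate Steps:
-137 + 127*(-28 - 1*74) = -137 + 127*(-28 - 74) = -137 + 127*(-102) = -137 - 12954 = -13091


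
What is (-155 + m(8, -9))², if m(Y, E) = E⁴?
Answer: 41036836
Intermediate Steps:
(-155 + m(8, -9))² = (-155 + (-9)⁴)² = (-155 + 6561)² = 6406² = 41036836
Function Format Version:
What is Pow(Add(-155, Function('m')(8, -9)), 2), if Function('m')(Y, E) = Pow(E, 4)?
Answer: 41036836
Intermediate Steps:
Pow(Add(-155, Function('m')(8, -9)), 2) = Pow(Add(-155, Pow(-9, 4)), 2) = Pow(Add(-155, 6561), 2) = Pow(6406, 2) = 41036836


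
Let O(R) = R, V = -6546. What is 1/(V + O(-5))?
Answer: -1/6551 ≈ -0.00015265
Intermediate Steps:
1/(V + O(-5)) = 1/(-6546 - 5) = 1/(-6551) = -1/6551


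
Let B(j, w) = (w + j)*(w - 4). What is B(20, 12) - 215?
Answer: 41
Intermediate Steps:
B(j, w) = (-4 + w)*(j + w) (B(j, w) = (j + w)*(-4 + w) = (-4 + w)*(j + w))
B(20, 12) - 215 = (12² - 4*20 - 4*12 + 20*12) - 215 = (144 - 80 - 48 + 240) - 215 = 256 - 215 = 41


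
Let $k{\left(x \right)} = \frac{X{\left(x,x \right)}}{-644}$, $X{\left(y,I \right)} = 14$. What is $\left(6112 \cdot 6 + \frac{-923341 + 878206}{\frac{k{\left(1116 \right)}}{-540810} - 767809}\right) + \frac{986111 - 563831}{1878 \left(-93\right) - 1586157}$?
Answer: $\frac{17875238599275239959572}{487438013843487941} \approx 36672.0$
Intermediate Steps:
$k{\left(x \right)} = - \frac{1}{46}$ ($k{\left(x \right)} = \frac{14}{-644} = 14 \left(- \frac{1}{644}\right) = - \frac{1}{46}$)
$\left(6112 \cdot 6 + \frac{-923341 + 878206}{\frac{k{\left(1116 \right)}}{-540810} - 767809}\right) + \frac{986111 - 563831}{1878 \left(-93\right) - 1586157} = \left(6112 \cdot 6 + \frac{-923341 + 878206}{- \frac{1}{46 \left(-540810\right)} - 767809}\right) + \frac{986111 - 563831}{1878 \left(-93\right) - 1586157} = \left(36672 - \frac{45135}{\left(- \frac{1}{46}\right) \left(- \frac{1}{540810}\right) - 767809}\right) + \frac{422280}{-174654 - 1586157} = \left(36672 - \frac{45135}{\frac{1}{24877260} - 767809}\right) + \frac{422280}{-1760811} = \left(36672 - \frac{45135}{- \frac{19100984123339}{24877260}}\right) + 422280 \left(- \frac{1}{1760811}\right) = \left(36672 - - \frac{1122835130100}{19100984123339}\right) - \frac{6120}{25519} = \left(36672 + \frac{1122835130100}{19100984123339}\right) - \frac{6120}{25519} = \frac{700472412606217908}{19100984123339} - \frac{6120}{25519} = \frac{17875238599275239959572}{487438013843487941}$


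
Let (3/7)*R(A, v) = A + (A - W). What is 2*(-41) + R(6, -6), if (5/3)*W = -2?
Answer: -256/5 ≈ -51.200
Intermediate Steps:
W = -6/5 (W = (⅗)*(-2) = -6/5 ≈ -1.2000)
R(A, v) = 14/5 + 14*A/3 (R(A, v) = 7*(A + (A - 1*(-6/5)))/3 = 7*(A + (A + 6/5))/3 = 7*(A + (6/5 + A))/3 = 7*(6/5 + 2*A)/3 = 14/5 + 14*A/3)
2*(-41) + R(6, -6) = 2*(-41) + (14/5 + (14/3)*6) = -82 + (14/5 + 28) = -82 + 154/5 = -256/5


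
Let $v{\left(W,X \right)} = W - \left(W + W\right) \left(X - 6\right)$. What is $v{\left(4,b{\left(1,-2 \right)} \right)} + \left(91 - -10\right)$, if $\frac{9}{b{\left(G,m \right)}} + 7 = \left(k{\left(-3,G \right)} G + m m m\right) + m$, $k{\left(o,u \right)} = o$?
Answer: $\frac{783}{5} \approx 156.6$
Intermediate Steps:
$b{\left(G,m \right)} = \frac{9}{-7 + m + m^{3} - 3 G}$ ($b{\left(G,m \right)} = \frac{9}{-7 - \left(- m + 3 G - m m m\right)} = \frac{9}{-7 - \left(- m + 3 G - m^{2} m\right)} = \frac{9}{-7 - \left(- m - m^{3} + 3 G\right)} = \frac{9}{-7 + \left(m + m^{3} - 3 G\right)} = \frac{9}{-7 + m + m^{3} - 3 G}$)
$v{\left(W,X \right)} = W - 2 W \left(-6 + X\right)$
$v{\left(4,b{\left(1,-2 \right)} \right)} + \left(91 - -10\right) = 4 \left(13 - 2 \frac{9}{-7 - 2 + \left(-2\right)^{3} - 3}\right) + \left(91 - -10\right) = 4 \left(13 - 2 \frac{9}{-7 - 2 - 8 - 3}\right) + \left(91 + 10\right) = 4 \left(13 - 2 \frac{9}{-20}\right) + 101 = 4 \left(13 - 2 \cdot 9 \left(- \frac{1}{20}\right)\right) + 101 = 4 \left(13 - - \frac{9}{10}\right) + 101 = 4 \left(13 + \frac{9}{10}\right) + 101 = 4 \cdot \frac{139}{10} + 101 = \frac{278}{5} + 101 = \frac{783}{5}$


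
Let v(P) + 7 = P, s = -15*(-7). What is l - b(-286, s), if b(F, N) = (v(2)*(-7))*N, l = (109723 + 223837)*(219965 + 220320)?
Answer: 146861460925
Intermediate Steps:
s = 105
l = 146861464600 (l = 333560*440285 = 146861464600)
v(P) = -7 + P
b(F, N) = 35*N (b(F, N) = ((-7 + 2)*(-7))*N = (-5*(-7))*N = 35*N)
l - b(-286, s) = 146861464600 - 35*105 = 146861464600 - 1*3675 = 146861464600 - 3675 = 146861460925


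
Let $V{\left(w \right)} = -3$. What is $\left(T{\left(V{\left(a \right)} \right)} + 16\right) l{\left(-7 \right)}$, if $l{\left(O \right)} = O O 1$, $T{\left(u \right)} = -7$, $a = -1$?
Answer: $441$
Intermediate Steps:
$l{\left(O \right)} = O^{2}$ ($l{\left(O \right)} = O^{2} \cdot 1 = O^{2}$)
$\left(T{\left(V{\left(a \right)} \right)} + 16\right) l{\left(-7 \right)} = \left(-7 + 16\right) \left(-7\right)^{2} = 9 \cdot 49 = 441$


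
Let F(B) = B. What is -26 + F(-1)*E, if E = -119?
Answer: 93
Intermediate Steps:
-26 + F(-1)*E = -26 - 1*(-119) = -26 + 119 = 93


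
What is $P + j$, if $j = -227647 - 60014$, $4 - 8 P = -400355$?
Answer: $- \frac{1900929}{8} \approx -2.3762 \cdot 10^{5}$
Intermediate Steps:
$P = \frac{400359}{8}$ ($P = \frac{1}{2} - - \frac{400355}{8} = \frac{1}{2} + \frac{400355}{8} = \frac{400359}{8} \approx 50045.0$)
$j = -287661$ ($j = -227647 - 60014 = -287661$)
$P + j = \frac{400359}{8} - 287661 = - \frac{1900929}{8}$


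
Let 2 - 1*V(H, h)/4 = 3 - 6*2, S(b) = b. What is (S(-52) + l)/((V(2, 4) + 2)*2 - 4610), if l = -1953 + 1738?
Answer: 89/1506 ≈ 0.059097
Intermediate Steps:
l = -215
V(H, h) = 44 (V(H, h) = 8 - 4*(3 - 6*2) = 8 - 4*(3 - 1*12) = 8 - 4*(3 - 12) = 8 - 4*(-9) = 8 + 36 = 44)
(S(-52) + l)/((V(2, 4) + 2)*2 - 4610) = (-52 - 215)/((44 + 2)*2 - 4610) = -267/(46*2 - 4610) = -267/(92 - 4610) = -267/(-4518) = -267*(-1/4518) = 89/1506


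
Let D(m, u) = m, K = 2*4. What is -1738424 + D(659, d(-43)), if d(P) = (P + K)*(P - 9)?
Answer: -1737765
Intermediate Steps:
K = 8
d(P) = (-9 + P)*(8 + P) (d(P) = (P + 8)*(P - 9) = (8 + P)*(-9 + P) = (-9 + P)*(8 + P))
-1738424 + D(659, d(-43)) = -1738424 + 659 = -1737765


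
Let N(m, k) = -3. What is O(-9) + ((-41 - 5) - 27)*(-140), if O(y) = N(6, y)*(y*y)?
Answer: 9977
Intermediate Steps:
O(y) = -3*y² (O(y) = -3*y*y = -3*y²)
O(-9) + ((-41 - 5) - 27)*(-140) = -3*(-9)² + ((-41 - 5) - 27)*(-140) = -3*81 + (-46 - 27)*(-140) = -243 - 73*(-140) = -243 + 10220 = 9977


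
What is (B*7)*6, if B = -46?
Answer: -1932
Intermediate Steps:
(B*7)*6 = -46*7*6 = -322*6 = -1932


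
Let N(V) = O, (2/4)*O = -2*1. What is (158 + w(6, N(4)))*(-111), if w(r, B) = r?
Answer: -18204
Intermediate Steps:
O = -4 (O = 2*(-2*1) = 2*(-2) = -4)
N(V) = -4
(158 + w(6, N(4)))*(-111) = (158 + 6)*(-111) = 164*(-111) = -18204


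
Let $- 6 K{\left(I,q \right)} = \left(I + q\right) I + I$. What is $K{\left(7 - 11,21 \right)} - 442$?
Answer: $-430$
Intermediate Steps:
$K{\left(I,q \right)} = - \frac{I}{6} - \frac{I \left(I + q\right)}{6}$ ($K{\left(I,q \right)} = - \frac{\left(I + q\right) I + I}{6} = - \frac{I \left(I + q\right) + I}{6} = - \frac{I + I \left(I + q\right)}{6} = - \frac{I}{6} - \frac{I \left(I + q\right)}{6}$)
$K{\left(7 - 11,21 \right)} - 442 = - \frac{\left(7 - 11\right) \left(1 + \left(7 - 11\right) + 21\right)}{6} - 442 = \left(- \frac{1}{6}\right) \left(-4\right) \left(1 - 4 + 21\right) - 442 = \left(- \frac{1}{6}\right) \left(-4\right) 18 - 442 = 12 - 442 = -430$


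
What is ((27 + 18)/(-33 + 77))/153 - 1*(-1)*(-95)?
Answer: -71055/748 ≈ -94.993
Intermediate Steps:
((27 + 18)/(-33 + 77))/153 - 1*(-1)*(-95) = (45/44)*(1/153) + 1*(-95) = (45*(1/44))*(1/153) - 95 = (45/44)*(1/153) - 95 = 5/748 - 95 = -71055/748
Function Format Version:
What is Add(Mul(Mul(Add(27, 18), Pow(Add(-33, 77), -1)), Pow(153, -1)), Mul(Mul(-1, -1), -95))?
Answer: Rational(-71055, 748) ≈ -94.993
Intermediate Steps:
Add(Mul(Mul(Add(27, 18), Pow(Add(-33, 77), -1)), Pow(153, -1)), Mul(Mul(-1, -1), -95)) = Add(Mul(Mul(45, Pow(44, -1)), Rational(1, 153)), Mul(1, -95)) = Add(Mul(Mul(45, Rational(1, 44)), Rational(1, 153)), -95) = Add(Mul(Rational(45, 44), Rational(1, 153)), -95) = Add(Rational(5, 748), -95) = Rational(-71055, 748)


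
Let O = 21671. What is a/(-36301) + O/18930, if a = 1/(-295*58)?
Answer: 673003860637/587880719115 ≈ 1.1448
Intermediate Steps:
a = -1/17110 (a = 1/(-17110) = -1/17110 ≈ -5.8445e-5)
a/(-36301) + O/18930 = -1/17110/(-36301) + 21671/18930 = -1/17110*(-1/36301) + 21671*(1/18930) = 1/621110110 + 21671/18930 = 673003860637/587880719115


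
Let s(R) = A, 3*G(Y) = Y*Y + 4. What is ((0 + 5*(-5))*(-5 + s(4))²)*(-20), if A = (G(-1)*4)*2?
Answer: 312500/9 ≈ 34722.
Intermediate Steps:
G(Y) = 4/3 + Y²/3 (G(Y) = (Y*Y + 4)/3 = (Y² + 4)/3 = (4 + Y²)/3 = 4/3 + Y²/3)
A = 40/3 (A = ((4/3 + (⅓)*(-1)²)*4)*2 = ((4/3 + (⅓)*1)*4)*2 = ((4/3 + ⅓)*4)*2 = ((5/3)*4)*2 = (20/3)*2 = 40/3 ≈ 13.333)
s(R) = 40/3
((0 + 5*(-5))*(-5 + s(4))²)*(-20) = ((0 + 5*(-5))*(-5 + 40/3)²)*(-20) = ((0 - 25)*(25/3)²)*(-20) = -25*625/9*(-20) = -15625/9*(-20) = 312500/9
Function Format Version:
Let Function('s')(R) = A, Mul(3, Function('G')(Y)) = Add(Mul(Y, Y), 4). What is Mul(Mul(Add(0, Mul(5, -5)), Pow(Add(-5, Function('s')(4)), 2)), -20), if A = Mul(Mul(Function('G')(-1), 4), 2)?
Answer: Rational(312500, 9) ≈ 34722.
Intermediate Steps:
Function('G')(Y) = Add(Rational(4, 3), Mul(Rational(1, 3), Pow(Y, 2))) (Function('G')(Y) = Mul(Rational(1, 3), Add(Mul(Y, Y), 4)) = Mul(Rational(1, 3), Add(Pow(Y, 2), 4)) = Mul(Rational(1, 3), Add(4, Pow(Y, 2))) = Add(Rational(4, 3), Mul(Rational(1, 3), Pow(Y, 2))))
A = Rational(40, 3) (A = Mul(Mul(Add(Rational(4, 3), Mul(Rational(1, 3), Pow(-1, 2))), 4), 2) = Mul(Mul(Add(Rational(4, 3), Mul(Rational(1, 3), 1)), 4), 2) = Mul(Mul(Add(Rational(4, 3), Rational(1, 3)), 4), 2) = Mul(Mul(Rational(5, 3), 4), 2) = Mul(Rational(20, 3), 2) = Rational(40, 3) ≈ 13.333)
Function('s')(R) = Rational(40, 3)
Mul(Mul(Add(0, Mul(5, -5)), Pow(Add(-5, Function('s')(4)), 2)), -20) = Mul(Mul(Add(0, Mul(5, -5)), Pow(Add(-5, Rational(40, 3)), 2)), -20) = Mul(Mul(Add(0, -25), Pow(Rational(25, 3), 2)), -20) = Mul(Mul(-25, Rational(625, 9)), -20) = Mul(Rational(-15625, 9), -20) = Rational(312500, 9)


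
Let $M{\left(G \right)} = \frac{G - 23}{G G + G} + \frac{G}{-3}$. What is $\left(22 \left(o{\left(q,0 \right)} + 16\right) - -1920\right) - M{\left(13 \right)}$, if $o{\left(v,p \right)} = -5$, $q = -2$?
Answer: $\frac{591424}{273} \approx 2166.4$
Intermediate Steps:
$M{\left(G \right)} = - \frac{G}{3} + \frac{-23 + G}{G + G^{2}}$ ($M{\left(G \right)} = \frac{-23 + G}{G^{2} + G} + G \left(- \frac{1}{3}\right) = \frac{-23 + G}{G + G^{2}} - \frac{G}{3} = - \frac{G}{3} + \frac{-23 + G}{G + G^{2}}$)
$\left(22 \left(o{\left(q,0 \right)} + 16\right) - -1920\right) - M{\left(13 \right)} = \left(22 \left(-5 + 16\right) - -1920\right) - \frac{-69 - 13^{2} - 13^{3} + 3 \cdot 13}{3 \cdot 13 \left(1 + 13\right)} = \left(22 \cdot 11 + 1920\right) - \frac{1}{3} \cdot \frac{1}{13} \cdot \frac{1}{14} \left(-69 - 169 - 2197 + 39\right) = \left(242 + 1920\right) - \frac{1}{3} \cdot \frac{1}{13} \cdot \frac{1}{14} \left(-69 - 169 - 2197 + 39\right) = 2162 - \frac{1}{3} \cdot \frac{1}{13} \cdot \frac{1}{14} \left(-2396\right) = 2162 - - \frac{1198}{273} = 2162 + \frac{1198}{273} = \frac{591424}{273}$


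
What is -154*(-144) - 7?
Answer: 22169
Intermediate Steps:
-154*(-144) - 7 = 22176 - 7 = 22169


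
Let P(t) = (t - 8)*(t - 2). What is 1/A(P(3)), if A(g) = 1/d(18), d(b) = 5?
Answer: 5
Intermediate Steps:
P(t) = (-8 + t)*(-2 + t)
A(g) = 1/5
1/A(P(3)) = 1/(1/5) = 5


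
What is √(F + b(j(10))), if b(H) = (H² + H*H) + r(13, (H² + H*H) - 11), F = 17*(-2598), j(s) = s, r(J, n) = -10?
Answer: 2*I*√10994 ≈ 209.7*I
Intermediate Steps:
F = -44166
b(H) = -10 + 2*H² (b(H) = (H² + H*H) - 10 = (H² + H²) - 10 = 2*H² - 10 = -10 + 2*H²)
√(F + b(j(10))) = √(-44166 + (-10 + 2*10²)) = √(-44166 + (-10 + 2*100)) = √(-44166 + (-10 + 200)) = √(-44166 + 190) = √(-43976) = 2*I*√10994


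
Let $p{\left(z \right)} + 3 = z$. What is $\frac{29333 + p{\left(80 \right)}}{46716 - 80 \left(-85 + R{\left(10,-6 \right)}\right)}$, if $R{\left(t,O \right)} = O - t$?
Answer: $\frac{14705}{27398} \approx 0.53672$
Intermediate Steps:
$p{\left(z \right)} = -3 + z$
$\frac{29333 + p{\left(80 \right)}}{46716 - 80 \left(-85 + R{\left(10,-6 \right)}\right)} = \frac{29333 + \left(-3 + 80\right)}{46716 - 80 \left(-85 - 16\right)} = \frac{29333 + 77}{46716 - 80 \left(-85 - 16\right)} = \frac{29410}{46716 - 80 \left(-85 - 16\right)} = \frac{29410}{46716 - -8080} = \frac{29410}{46716 + 8080} = \frac{29410}{54796} = 29410 \cdot \frac{1}{54796} = \frac{14705}{27398}$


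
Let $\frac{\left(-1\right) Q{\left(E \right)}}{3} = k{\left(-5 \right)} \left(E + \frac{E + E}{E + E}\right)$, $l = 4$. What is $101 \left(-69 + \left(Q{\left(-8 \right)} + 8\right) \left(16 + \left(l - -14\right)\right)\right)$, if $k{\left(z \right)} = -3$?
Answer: $-195839$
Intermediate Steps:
$Q{\left(E \right)} = 9 + 9 E$ ($Q{\left(E \right)} = - 3 \left(- 3 \left(E + \frac{E + E}{E + E}\right)\right) = - 3 \left(- 3 \left(E + \frac{2 E}{2 E}\right)\right) = - 3 \left(- 3 \left(E + 2 E \frac{1}{2 E}\right)\right) = - 3 \left(- 3 \left(E + 1\right)\right) = - 3 \left(- 3 \left(1 + E\right)\right) = - 3 \left(-3 - 3 E\right) = 9 + 9 E$)
$101 \left(-69 + \left(Q{\left(-8 \right)} + 8\right) \left(16 + \left(l - -14\right)\right)\right) = 101 \left(-69 + \left(\left(9 + 9 \left(-8\right)\right) + 8\right) \left(16 + \left(4 - -14\right)\right)\right) = 101 \left(-69 + \left(\left(9 - 72\right) + 8\right) \left(16 + \left(4 + 14\right)\right)\right) = 101 \left(-69 + \left(-63 + 8\right) \left(16 + 18\right)\right) = 101 \left(-69 - 1870\right) = 101 \left(-1939\right) = -195839$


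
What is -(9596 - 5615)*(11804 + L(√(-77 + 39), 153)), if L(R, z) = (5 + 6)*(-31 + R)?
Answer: -45634203 - 43791*I*√38 ≈ -4.5634e+7 - 2.6995e+5*I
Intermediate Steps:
L(R, z) = -341 + 11*R (L(R, z) = 11*(-31 + R) = -341 + 11*R)
-(9596 - 5615)*(11804 + L(√(-77 + 39), 153)) = -(9596 - 5615)*(11804 + (-341 + 11*√(-77 + 39))) = -3981*(11804 + (-341 + 11*√(-38))) = -3981*(11804 + (-341 + 11*(I*√38))) = -3981*(11804 + (-341 + 11*I*√38)) = -3981*(11463 + 11*I*√38) = -(45634203 + 43791*I*√38) = -45634203 - 43791*I*√38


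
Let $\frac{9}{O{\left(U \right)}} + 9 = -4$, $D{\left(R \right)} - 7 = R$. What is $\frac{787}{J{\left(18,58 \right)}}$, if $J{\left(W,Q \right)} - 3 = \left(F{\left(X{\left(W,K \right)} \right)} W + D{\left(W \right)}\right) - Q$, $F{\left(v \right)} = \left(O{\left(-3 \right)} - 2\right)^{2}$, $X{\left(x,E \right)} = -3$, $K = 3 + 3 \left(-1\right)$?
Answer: $\frac{133003}{16980} \approx 7.8329$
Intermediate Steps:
$D{\left(R \right)} = 7 + R$
$K = 0$ ($K = 3 - 3 = 0$)
$O{\left(U \right)} = - \frac{9}{13}$ ($O{\left(U \right)} = \frac{9}{-9 - 4} = \frac{9}{-13} = 9 \left(- \frac{1}{13}\right) = - \frac{9}{13}$)
$F{\left(v \right)} = \frac{1225}{169}$ ($F{\left(v \right)} = \left(- \frac{9}{13} - 2\right)^{2} = \left(- \frac{35}{13}\right)^{2} = \frac{1225}{169}$)
$J{\left(W,Q \right)} = 10 - Q + \frac{1394 W}{169}$ ($J{\left(W,Q \right)} = 3 - \left(-7 + Q - \frac{1394 W}{169}\right) = 3 + \left(7 - Q + \frac{1394 W}{169}\right) = 10 - Q + \frac{1394 W}{169}$)
$\frac{787}{J{\left(18,58 \right)}} = \frac{787}{10 - 58 + \frac{1394}{169} \cdot 18} = \frac{787}{10 - 58 + \frac{25092}{169}} = \frac{787}{\frac{16980}{169}} = 787 \cdot \frac{169}{16980} = \frac{133003}{16980}$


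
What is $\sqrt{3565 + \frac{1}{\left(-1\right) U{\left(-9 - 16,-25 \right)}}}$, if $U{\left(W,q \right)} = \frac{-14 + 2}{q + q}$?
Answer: $\frac{\sqrt{128190}}{6} \approx 59.673$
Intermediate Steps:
$U{\left(W,q \right)} = - \frac{6}{q}$ ($U{\left(W,q \right)} = - \frac{12}{2 q} = - 12 \frac{1}{2 q} = - \frac{6}{q}$)
$\sqrt{3565 + \frac{1}{\left(-1\right) U{\left(-9 - 16,-25 \right)}}} = \sqrt{3565 + \frac{1}{\left(-1\right) \left(- \frac{6}{-25}\right)}} = \sqrt{3565 + \frac{1}{\left(-1\right) \left(\left(-6\right) \left(- \frac{1}{25}\right)\right)}} = \sqrt{3565 + \frac{1}{\left(-1\right) \frac{6}{25}}} = \sqrt{3565 + \frac{1}{- \frac{6}{25}}} = \sqrt{3565 - \frac{25}{6}} = \sqrt{\frac{21365}{6}} = \frac{\sqrt{128190}}{6}$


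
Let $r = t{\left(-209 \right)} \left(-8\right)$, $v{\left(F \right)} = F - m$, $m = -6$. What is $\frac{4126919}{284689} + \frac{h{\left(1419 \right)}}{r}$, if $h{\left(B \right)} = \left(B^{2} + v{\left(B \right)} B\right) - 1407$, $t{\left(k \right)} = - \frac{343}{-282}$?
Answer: $- \frac{161932925256253}{390593308} \approx -4.1458 \cdot 10^{5}$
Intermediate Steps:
$t{\left(k \right)} = \frac{343}{282}$ ($t{\left(k \right)} = \left(-343\right) \left(- \frac{1}{282}\right) = \frac{343}{282}$)
$v{\left(F \right)} = 6 + F$ ($v{\left(F \right)} = F - -6 = F + 6 = 6 + F$)
$r = - \frac{1372}{141}$ ($r = \frac{343}{282} \left(-8\right) = - \frac{1372}{141} \approx -9.7305$)
$h{\left(B \right)} = -1407 + B^{2} + B \left(6 + B\right)$ ($h{\left(B \right)} = \left(B^{2} + \left(6 + B\right) B\right) - 1407 = \left(B^{2} + B \left(6 + B\right)\right) - 1407 = -1407 + B^{2} + B \left(6 + B\right)$)
$\frac{4126919}{284689} + \frac{h{\left(1419 \right)}}{r} = \frac{4126919}{284689} + \frac{-1407 + 1419^{2} + 1419 \left(6 + 1419\right)}{- \frac{1372}{141}} = 4126919 \cdot \frac{1}{284689} + \left(-1407 + 2013561 + 1419 \cdot 1425\right) \left(- \frac{141}{1372}\right) = \frac{4126919}{284689} + \left(-1407 + 2013561 + 2022075\right) \left(- \frac{141}{1372}\right) = \frac{4126919}{284689} + 4034229 \left(- \frac{141}{1372}\right) = \frac{4126919}{284689} - \frac{568826289}{1372} = - \frac{161932925256253}{390593308}$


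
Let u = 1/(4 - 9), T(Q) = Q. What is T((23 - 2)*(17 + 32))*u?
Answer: -1029/5 ≈ -205.80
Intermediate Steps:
u = -1/5 (u = 1/(-5) = -1/5 ≈ -0.20000)
T((23 - 2)*(17 + 32))*u = ((23 - 2)*(17 + 32))*(-1/5) = (21*49)*(-1/5) = 1029*(-1/5) = -1029/5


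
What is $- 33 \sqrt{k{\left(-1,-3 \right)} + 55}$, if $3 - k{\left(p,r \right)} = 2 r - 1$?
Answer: $- 33 \sqrt{65} \approx -266.05$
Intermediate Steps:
$k{\left(p,r \right)} = 4 - 2 r$ ($k{\left(p,r \right)} = 3 - \left(2 r - 1\right) = 3 - \left(-1 + 2 r\right) = 4 - 2 r$)
$- 33 \sqrt{k{\left(-1,-3 \right)} + 55} = - 33 \sqrt{\left(4 - -6\right) + 55} = - 33 \sqrt{\left(4 + 6\right) + 55} = - 33 \sqrt{10 + 55} = - 33 \sqrt{65}$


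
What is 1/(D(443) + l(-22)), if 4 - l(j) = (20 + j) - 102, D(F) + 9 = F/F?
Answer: 1/100 ≈ 0.010000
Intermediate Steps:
D(F) = -8 (D(F) = -9 + F/F = -9 + 1 = -8)
l(j) = 86 - j (l(j) = 4 - ((20 + j) - 102) = 4 - (-82 + j) = 4 + (82 - j) = 86 - j)
1/(D(443) + l(-22)) = 1/(-8 + (86 - 1*(-22))) = 1/(-8 + (86 + 22)) = 1/(-8 + 108) = 1/100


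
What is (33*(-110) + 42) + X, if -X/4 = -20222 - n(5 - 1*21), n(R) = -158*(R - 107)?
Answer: 155036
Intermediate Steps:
n(R) = 16906 - 158*R (n(R) = -158*(-107 + R) = 16906 - 158*R)
X = 158624 (X = -4*(-20222 - (16906 - 158*(5 - 1*21))) = -4*(-20222 - (16906 - 158*(5 - 21))) = -4*(-20222 - (16906 - 158*(-16))) = -4*(-20222 - (16906 + 2528)) = -4*(-20222 - 1*19434) = -4*(-20222 - 19434) = -4*(-39656) = 158624)
(33*(-110) + 42) + X = (33*(-110) + 42) + 158624 = (-3630 + 42) + 158624 = -3588 + 158624 = 155036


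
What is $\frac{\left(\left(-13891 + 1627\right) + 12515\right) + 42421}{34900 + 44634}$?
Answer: $\frac{3048}{5681} \approx 0.53653$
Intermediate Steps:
$\frac{\left(\left(-13891 + 1627\right) + 12515\right) + 42421}{34900 + 44634} = \frac{\left(-12264 + 12515\right) + 42421}{79534} = \left(251 + 42421\right) \frac{1}{79534} = 42672 \cdot \frac{1}{79534} = \frac{3048}{5681}$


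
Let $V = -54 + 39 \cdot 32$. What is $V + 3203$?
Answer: $4397$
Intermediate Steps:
$V = 1194$ ($V = -54 + 1248 = 1194$)
$V + 3203 = 1194 + 3203 = 4397$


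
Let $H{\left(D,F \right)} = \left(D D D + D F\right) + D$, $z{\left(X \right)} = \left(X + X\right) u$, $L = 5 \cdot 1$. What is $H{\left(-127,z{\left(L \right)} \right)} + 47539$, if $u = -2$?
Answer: $-1998431$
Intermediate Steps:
$L = 5$
$z{\left(X \right)} = - 4 X$ ($z{\left(X \right)} = \left(X + X\right) \left(-2\right) = 2 X \left(-2\right) = - 4 X$)
$H{\left(D,F \right)} = D + D^{3} + D F$ ($H{\left(D,F \right)} = \left(D^{2} D + D F\right) + D = \left(D^{3} + D F\right) + D = D + D^{3} + D F$)
$H{\left(-127,z{\left(L \right)} \right)} + 47539 = - 127 \left(1 - 20 + \left(-127\right)^{2}\right) + 47539 = - 127 \left(1 - 20 + 16129\right) + 47539 = \left(-127\right) 16110 + 47539 = -2045970 + 47539 = -1998431$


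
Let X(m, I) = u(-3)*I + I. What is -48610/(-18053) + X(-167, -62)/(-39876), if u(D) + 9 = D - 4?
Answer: 320263845/119980238 ≈ 2.6693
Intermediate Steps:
u(D) = -13 + D (u(D) = -9 + (D - 4) = -9 + (-4 + D) = -13 + D)
X(m, I) = -15*I (X(m, I) = (-13 - 3)*I + I = -16*I + I = -15*I)
-48610/(-18053) + X(-167, -62)/(-39876) = -48610/(-18053) - 15*(-62)/(-39876) = -48610*(-1/18053) + 930*(-1/39876) = 48610/18053 - 155/6646 = 320263845/119980238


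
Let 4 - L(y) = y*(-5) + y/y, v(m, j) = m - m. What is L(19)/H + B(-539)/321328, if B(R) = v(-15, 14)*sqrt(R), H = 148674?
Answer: 49/74337 ≈ 0.00065916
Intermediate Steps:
v(m, j) = 0
B(R) = 0 (B(R) = 0*sqrt(R) = 0)
L(y) = 3 + 5*y (L(y) = 4 - (y*(-5) + y/y) = 4 - (-5*y + 1) = 4 - (1 - 5*y) = 4 + (-1 + 5*y) = 3 + 5*y)
L(19)/H + B(-539)/321328 = (3 + 5*19)/148674 + 0/321328 = (3 + 95)*(1/148674) + 0*(1/321328) = 98*(1/148674) + 0 = 49/74337 + 0 = 49/74337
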